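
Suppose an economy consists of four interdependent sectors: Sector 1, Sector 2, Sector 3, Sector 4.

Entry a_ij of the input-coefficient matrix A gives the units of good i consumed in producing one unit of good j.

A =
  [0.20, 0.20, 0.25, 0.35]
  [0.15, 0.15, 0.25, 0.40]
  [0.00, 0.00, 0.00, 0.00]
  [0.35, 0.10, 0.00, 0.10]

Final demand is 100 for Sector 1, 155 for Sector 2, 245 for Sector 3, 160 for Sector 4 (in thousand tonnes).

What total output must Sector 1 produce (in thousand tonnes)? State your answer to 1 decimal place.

I − A =
  [   0.80    -0.20    -0.25    -0.35]
  [  -0.15     0.85    -0.25    -0.40]
  [   0.00     0.00     1.00     0.00]
  [  -0.35    -0.10     0.00     0.90]
Compute the cofactors C_ij = (−1)^(i+j)·(3×3 minor ij) of I−A; the adjugate is their transpose:
adj(I−A) = Cᵀ =
  [ 0.725000   0.215000   0.235000   0.377500]
  [ 0.275000   0.597500   0.218125   0.372500]
  [ 0.000000   0.000000   0.415625   0.000000]
  [ 0.312500   0.150000   0.115625   0.650000]
det(I−A) = Σ_j (I−A)_1j·C_1j = (0.80)(0.725000) + (-0.20)(0.275000) + (-0.25)(0.000000) + (-0.35)(0.312500) = 0.415625
(I − A)⁻¹ = adj(I−A) / det(I−A) ≈
  [   1.7444     0.5173     0.5654     0.9083]
  [   0.6617     1.4376     0.5248     0.8962]
  [   0.0000     0.0000     1.0000     0.0000]
  [   0.7519     0.3609     0.2782     1.5639]
x = (I − A)⁻¹ d = adj(I−A)·d / det(I−A), with det(I−A) = 0.415625:
  x_1 = (0.725000·100 + 0.215000·155 + 0.235000·245 + 0.377500·160) / 0.415625 = 223.80 / 0.415625 ≈ 538.5
  x_2 = (0.275000·100 + 0.597500·155 + 0.218125·245 + 0.372500·160) / 0.415625 = 233.153125 / 0.415625 ≈ 561.0
  x_3 = (0.000000·100 + 0.000000·155 + 0.415625·245 + 0.000000·160) / 0.415625 = 101.828125 / 0.415625 = 245.0
  x_4 = (0.312500·100 + 0.150000·155 + 0.115625·245 + 0.650000·160) / 0.415625 = 186.828125 / 0.415625 ≈ 449.5

x_1 = 538.5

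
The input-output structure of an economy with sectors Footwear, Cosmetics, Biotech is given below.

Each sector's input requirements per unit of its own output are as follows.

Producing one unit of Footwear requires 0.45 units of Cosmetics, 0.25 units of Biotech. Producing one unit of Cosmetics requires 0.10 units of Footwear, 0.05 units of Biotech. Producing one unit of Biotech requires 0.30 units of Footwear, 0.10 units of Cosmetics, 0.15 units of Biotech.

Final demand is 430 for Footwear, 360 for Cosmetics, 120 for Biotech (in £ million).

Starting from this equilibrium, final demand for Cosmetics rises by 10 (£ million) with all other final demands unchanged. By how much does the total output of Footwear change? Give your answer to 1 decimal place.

I − A =
  [   1.00    -0.10    -0.30]
  [  -0.45     1.00    -0.10]
  [  -0.25    -0.05     0.85]
Cofactors of I−A, C_ij = (−1)^(i+j)·(minor ij) (rows/columns in the sector order above):
  C_11 = (1.00)(0.85) − (-0.10)(-0.05) = 0.8450
  C_12 = −[(-0.45)(0.85) − (-0.10)(-0.25)] = 0.4075
  C_13 = (-0.45)(-0.05) − (1.00)(-0.25) = 0.2725
  C_21 = −[(-0.10)(0.85) − (-0.30)(-0.05)] = 0.1000
  C_22 = (1.00)(0.85) − (-0.30)(-0.25) = 0.7750
  C_23 = −[(1.00)(-0.05) − (-0.10)(-0.25)] = 0.0750
  C_31 = (-0.10)(-0.10) − (-0.30)(1.00) = 0.3100
  C_32 = −[(1.00)(-0.10) − (-0.30)(-0.45)] = 0.2350
  C_33 = (1.00)(1.00) − (-0.10)(-0.45) = 0.9550
det(I−A) = Σ_j (I−A)_1j·C_1j = (1.00)(0.8450) + (-0.10)(0.4075) + (-0.30)(0.2725) = 0.7225
adj(I−A) = Cᵀ =
  [ 0.8450   0.1000   0.3100]
  [ 0.4075   0.7750   0.2350]
  [ 0.2725   0.0750   0.9550]
(I − A)⁻¹ = adj(I−A) / det(I−A) ≈
  [   1.1696     0.1384     0.4291]
  [   0.5640     1.0727     0.3253]
  [   0.3772     0.1038     1.3218]
Δx = (I − A)⁻¹ Δd with Δd having +10 in the Cosmetics component and 0 elsewhere.
So Δx_1 = L_12 · (+10), where L_12 = adj(I−A)_12 / det(I−A) = 0.1000 / 0.7225.
Δx_1 = 0.1000 × (+10) / 0.7225 = 1.00 / 0.7225 ≈ 1.4.

Δx_1 = 1.4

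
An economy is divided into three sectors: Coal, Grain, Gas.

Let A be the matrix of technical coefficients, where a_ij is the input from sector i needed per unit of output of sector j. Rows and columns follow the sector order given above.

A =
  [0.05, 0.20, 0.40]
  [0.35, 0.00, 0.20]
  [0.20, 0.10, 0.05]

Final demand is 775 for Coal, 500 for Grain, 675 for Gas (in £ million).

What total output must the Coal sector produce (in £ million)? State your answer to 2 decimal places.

I − A =
  [   0.95    -0.20    -0.40]
  [  -0.35     1.00    -0.20]
  [  -0.20    -0.10     0.95]
Cofactors of I−A, C_ij = (−1)^(i+j)·(minor ij) (rows/columns in the sector order above):
  C_11 = (1.00)(0.95) − (-0.20)(-0.10) = 0.9300
  C_12 = −[(-0.35)(0.95) − (-0.20)(-0.20)] = 0.3725
  C_13 = (-0.35)(-0.10) − (1.00)(-0.20) = 0.2350
  C_21 = −[(-0.20)(0.95) − (-0.40)(-0.10)] = 0.2300
  C_22 = (0.95)(0.95) − (-0.40)(-0.20) = 0.8225
  C_23 = −[(0.95)(-0.10) − (-0.20)(-0.20)] = 0.1350
  C_31 = (-0.20)(-0.20) − (-0.40)(1.00) = 0.4400
  C_32 = −[(0.95)(-0.20) − (-0.40)(-0.35)] = 0.3300
  C_33 = (0.95)(1.00) − (-0.20)(-0.35) = 0.8800
det(I−A) = Σ_j (I−A)_1j·C_1j = (0.95)(0.9300) + (-0.20)(0.3725) + (-0.40)(0.2350) = 0.7150
adj(I−A) = Cᵀ =
  [ 0.9300   0.2300   0.4400]
  [ 0.3725   0.8225   0.3300]
  [ 0.2350   0.1350   0.8800]
(I − A)⁻¹ = adj(I−A) / det(I−A) ≈
  [   1.3007     0.3217     0.6154]
  [   0.5210     1.1503     0.4615]
  [   0.3287     0.1888     1.2308]
x = (I − A)⁻¹ d = adj(I−A)·d / det(I−A), with det(I−A) = 0.7150:
  x_1 = (0.9300·775 + 0.2300·500 + 0.4400·675) / 0.7150 = 1132.75 / 0.7150 ≈ 1584.27
  x_2 = (0.3725·775 + 0.8225·500 + 0.3300·675) / 0.7150 = 922.6875 / 0.7150 ≈ 1290.47
  x_3 = (0.2350·775 + 0.1350·500 + 0.8800·675) / 0.7150 = 843.625 / 0.7150 ≈ 1179.90

x_1 = 1584.27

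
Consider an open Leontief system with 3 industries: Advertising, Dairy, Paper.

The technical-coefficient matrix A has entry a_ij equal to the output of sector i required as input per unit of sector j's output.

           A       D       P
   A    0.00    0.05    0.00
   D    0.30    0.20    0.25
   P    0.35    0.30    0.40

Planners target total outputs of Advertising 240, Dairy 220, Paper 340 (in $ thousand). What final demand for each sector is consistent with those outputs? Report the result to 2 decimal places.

d_A = 229.00, d_D = 19.00, d_P = 54.00

I − A =
  [   1.00    -0.05     0.00]
  [  -0.30     0.80    -0.25]
  [  -0.35    -0.30     0.60]
d = (I − A) x:
  d_A = (+1.00)·240 + (-0.05)·220 + (+0.00)·340 = 229.00
  d_D = (-0.30)·240 + (+0.80)·220 + (-0.25)·340 = 19.00
  d_P = (-0.35)·240 + (-0.30)·220 + (+0.60)·340 = 54.00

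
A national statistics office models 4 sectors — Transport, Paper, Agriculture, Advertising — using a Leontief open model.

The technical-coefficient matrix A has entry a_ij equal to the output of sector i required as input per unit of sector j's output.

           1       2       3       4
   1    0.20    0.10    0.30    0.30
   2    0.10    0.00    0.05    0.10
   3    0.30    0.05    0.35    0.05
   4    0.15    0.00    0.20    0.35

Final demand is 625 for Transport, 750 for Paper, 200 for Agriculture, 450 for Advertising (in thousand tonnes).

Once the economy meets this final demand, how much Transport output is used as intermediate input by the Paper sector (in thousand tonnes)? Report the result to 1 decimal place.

I − A =
  [   0.80    -0.10    -0.30    -0.30]
  [  -0.10     1.00    -0.05    -0.10]
  [  -0.30    -0.05     0.65    -0.05]
  [  -0.15     0.00    -0.20     0.65]
Compute the cofactors C_ij = (−1)^(i+j)·(3×3 minor ij) of I−A; the adjugate is their transpose:
adj(I−A) = Cᵀ =
  [ 0.409875   0.054000   0.260250   0.217500]
  [ 0.067125   0.222000   0.069750   0.070500]
  [ 0.206500   0.044000   0.467000   0.138000]
  [ 0.158125   0.026000   0.203750   0.418500]
det(I−A) = Σ_j (I−A)_1j·C_1j = (0.80)(0.409875) + (-0.10)(0.067125) + (-0.30)(0.206500) + (-0.30)(0.158125) = 0.2118
(I − A)⁻¹ = adj(I−A) / det(I−A) ≈
  [   1.9352     0.2550     1.2288     1.0269]
  [   0.3169     1.0482     0.3293     0.3329]
  [   0.9750     0.2077     2.2049     0.6516]
  [   0.7466     0.1228     0.9620     1.9759]
First solve x = (I − A)⁻¹ d = adj(I−A)·d / det(I−A); in particular x_2 = (0.067125·625 + 0.222000·750 + 0.069750·200 + 0.070500·450) / 0.2118 = 254.128125 / 0.2118 ≈ 1199.850.
Intermediate flow from 1 to 2: z_12 = a_12 · x_2 = 0.10 × 254.128125 / 0.2118 = 25.4128125 / 0.2118 ≈ 120.0.

z_12 = 120.0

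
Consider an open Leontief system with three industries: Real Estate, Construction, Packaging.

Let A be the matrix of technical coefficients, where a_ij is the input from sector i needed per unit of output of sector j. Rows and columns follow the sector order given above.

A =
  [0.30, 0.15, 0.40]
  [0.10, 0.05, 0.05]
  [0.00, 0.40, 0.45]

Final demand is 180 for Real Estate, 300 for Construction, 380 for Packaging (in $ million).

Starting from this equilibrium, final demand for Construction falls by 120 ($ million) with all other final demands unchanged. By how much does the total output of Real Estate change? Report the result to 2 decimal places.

Δx_R = -88.85

I − A =
  [   0.70    -0.15    -0.40]
  [  -0.10     0.95    -0.05]
  [   0.00    -0.40     0.55]
Cofactors of I−A, C_ij = (−1)^(i+j)·(minor ij) (rows/columns in the sector order above):
  C_11 = (0.95)(0.55) − (-0.05)(-0.40) = 0.5025
  C_12 = −[(-0.10)(0.55) − (-0.05)(0.00)] = 0.0550
  C_13 = (-0.10)(-0.40) − (0.95)(0.00) = 0.0400
  C_21 = −[(-0.15)(0.55) − (-0.40)(-0.40)] = 0.2425
  C_22 = (0.70)(0.55) − (-0.40)(0.00) = 0.3850
  C_23 = −[(0.70)(-0.40) − (-0.15)(0.00)] = 0.2800
  C_31 = (-0.15)(-0.05) − (-0.40)(0.95) = 0.3875
  C_32 = −[(0.70)(-0.05) − (-0.40)(-0.10)] = 0.0750
  C_33 = (0.70)(0.95) − (-0.15)(-0.10) = 0.6500
det(I−A) = Σ_j (I−A)_1j·C_1j = (0.70)(0.5025) + (-0.15)(0.0550) + (-0.40)(0.0400) = 0.3275
adj(I−A) = Cᵀ =
  [ 0.5025   0.2425   0.3875]
  [ 0.0550   0.3850   0.0750]
  [ 0.0400   0.2800   0.6500]
(I − A)⁻¹ = adj(I−A) / det(I−A) ≈
  [   1.5344     0.7405     1.1832]
  [   0.1679     1.1756     0.2290]
  [   0.1221     0.8550     1.9847]
Δx = (I − A)⁻¹ Δd with Δd having -120 in the Construction component and 0 elsewhere.
So Δx_R = L_RC · (-120), where L_RC = adj(I−A)_RC / det(I−A) = 0.2425 / 0.3275.
Δx_R = 0.2425 × (-120) / 0.3275 = -29.10 / 0.3275 ≈ -88.85.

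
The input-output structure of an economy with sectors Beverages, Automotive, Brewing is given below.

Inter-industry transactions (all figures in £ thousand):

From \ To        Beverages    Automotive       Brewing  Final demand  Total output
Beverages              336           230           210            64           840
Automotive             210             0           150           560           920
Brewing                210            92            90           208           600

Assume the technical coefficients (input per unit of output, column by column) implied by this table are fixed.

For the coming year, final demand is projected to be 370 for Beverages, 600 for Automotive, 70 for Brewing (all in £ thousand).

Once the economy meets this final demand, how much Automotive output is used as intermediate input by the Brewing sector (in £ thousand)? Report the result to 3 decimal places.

Technical coefficients a_ij = z_ij / X_j:
  a_11 = 336/840 = 0.40, a_21 = 210/840 = 0.25, a_31 = 210/840 = 0.25
  a_12 = 230/920 = 0.25, a_22 = 0/920 = 0.00, a_32 = 92/920 = 0.10
  a_13 = 210/600 = 0.35, a_23 = 150/600 = 0.25, a_33 = 90/600 = 0.15
I − A =
  [   0.60    -0.25    -0.35]
  [  -0.25     1.00    -0.25]
  [  -0.25    -0.10     0.85]
Cofactors of I−A, C_ij = (−1)^(i+j)·(minor ij) (rows/columns in the sector order above):
  C_11 = (1.00)(0.85) − (-0.25)(-0.10) = 0.8250
  C_12 = −[(-0.25)(0.85) − (-0.25)(-0.25)] = 0.2750
  C_13 = (-0.25)(-0.10) − (1.00)(-0.25) = 0.2750
  C_21 = −[(-0.25)(0.85) − (-0.35)(-0.10)] = 0.2475
  C_22 = (0.60)(0.85) − (-0.35)(-0.25) = 0.4225
  C_23 = −[(0.60)(-0.10) − (-0.25)(-0.25)] = 0.1225
  C_31 = (-0.25)(-0.25) − (-0.35)(1.00) = 0.4125
  C_32 = −[(0.60)(-0.25) − (-0.35)(-0.25)] = 0.2375
  C_33 = (0.60)(1.00) − (-0.25)(-0.25) = 0.5375
det(I−A) = Σ_j (I−A)_1j·C_1j = (0.60)(0.8250) + (-0.25)(0.2750) + (-0.35)(0.2750) = 0.3300
adj(I−A) = Cᵀ =
  [ 0.8250   0.2475   0.4125]
  [ 0.2750   0.4225   0.2375]
  [ 0.2750   0.1225   0.5375]
(I − A)⁻¹ = adj(I−A) / det(I−A) ≈
  [   2.5000     0.7500     1.2500]
  [   0.8333     1.2803     0.7197]
  [   0.8333     0.3712     1.6288]
First solve x = (I − A)⁻¹ d = adj(I−A)·d / det(I−A); in particular x_3 = (0.2750·370 + 0.1225·600 + 0.5375·70) / 0.3300 = 212.875 / 0.3300 ≈ 645.07576.
Intermediate flow from 2 to 3: z_23 = a_23 · x_3 = 0.25 × 212.875 / 0.3300 = 53.21875 / 0.3300 ≈ 161.269.

z_23 = 161.269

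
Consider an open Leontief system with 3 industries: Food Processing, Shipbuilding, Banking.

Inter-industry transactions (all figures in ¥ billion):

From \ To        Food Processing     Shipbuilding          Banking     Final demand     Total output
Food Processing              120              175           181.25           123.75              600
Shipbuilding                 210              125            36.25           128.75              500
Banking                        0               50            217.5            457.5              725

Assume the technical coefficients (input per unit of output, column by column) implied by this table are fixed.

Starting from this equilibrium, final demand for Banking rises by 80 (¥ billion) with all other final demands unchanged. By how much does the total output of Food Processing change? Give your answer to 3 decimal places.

Δx_1 = 51.011

Technical coefficients a_ij = z_ij / X_j:
  a_11 = 120/600 = 0.20, a_21 = 210/600 = 0.35, a_31 = 0/600 = 0.00
  a_12 = 175/500 = 0.35, a_22 = 125/500 = 0.25, a_32 = 50/500 = 0.10
  a_13 = 181.25/725 = 0.25, a_23 = 36.25/725 = 0.05, a_33 = 217.5/725 = 0.30
I − A =
  [   0.80    -0.35    -0.25]
  [  -0.35     0.75    -0.05]
  [   0.00    -0.10     0.70]
Cofactors of I−A, C_ij = (−1)^(i+j)·(minor ij) (rows/columns in the sector order above):
  C_11 = (0.75)(0.70) − (-0.05)(-0.10) = 0.5200
  C_12 = −[(-0.35)(0.70) − (-0.05)(0.00)] = 0.2450
  C_13 = (-0.35)(-0.10) − (0.75)(0.00) = 0.0350
  C_21 = −[(-0.35)(0.70) − (-0.25)(-0.10)] = 0.2700
  C_22 = (0.80)(0.70) − (-0.25)(0.00) = 0.5600
  C_23 = −[(0.80)(-0.10) − (-0.35)(0.00)] = 0.0800
  C_31 = (-0.35)(-0.05) − (-0.25)(0.75) = 0.2050
  C_32 = −[(0.80)(-0.05) − (-0.25)(-0.35)] = 0.1275
  C_33 = (0.80)(0.75) − (-0.35)(-0.35) = 0.4775
det(I−A) = Σ_j (I−A)_1j·C_1j = (0.80)(0.5200) + (-0.35)(0.2450) + (-0.25)(0.0350) = 0.3215
adj(I−A) = Cᵀ =
  [ 0.5200   0.2700   0.2050]
  [ 0.2450   0.5600   0.1275]
  [ 0.0350   0.0800   0.4775]
(I − A)⁻¹ = adj(I−A) / det(I−A) ≈
  [   1.6174     0.8398     0.6376]
  [   0.7621     1.7418     0.3966]
  [   0.1089     0.2488     1.4852]
Δx = (I − A)⁻¹ Δd with Δd having +80 in the Banking component and 0 elsewhere.
So Δx_1 = L_13 · (+80), where L_13 = adj(I−A)_13 / det(I−A) = 0.2050 / 0.3215.
Δx_1 = 0.2050 × (+80) / 0.3215 = 16.40 / 0.3215 ≈ 51.011.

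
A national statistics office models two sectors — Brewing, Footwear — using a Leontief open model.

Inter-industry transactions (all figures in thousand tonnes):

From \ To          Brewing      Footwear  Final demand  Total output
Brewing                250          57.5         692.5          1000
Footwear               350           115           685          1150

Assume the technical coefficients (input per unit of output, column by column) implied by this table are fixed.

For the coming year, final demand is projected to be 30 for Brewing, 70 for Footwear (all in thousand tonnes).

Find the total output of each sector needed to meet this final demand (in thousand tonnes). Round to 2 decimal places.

Technical coefficients a_ij = z_ij / X_j:
  a_BB = 250/1000 = 0.25, a_FB = 350/1000 = 0.35
  a_BF = 57.5/1150 = 0.05, a_FF = 115/1150 = 0.10
I − A =
  [   0.75    -0.05]
  [  -0.35     0.90]
det(I−A) = (0.75)(0.90) − (-0.05)(-0.35) = 0.6575
adj(I−A) = [[0.90, 0.05], [0.35, 0.75]]
(I − A)⁻¹ = adj(I−A) / det(I−A) ≈
  [   1.3688     0.0760]
  [   0.5323     1.1407]
x = (I − A)⁻¹ d = adj(I−A)·d / det(I−A), with det(I−A) = 0.6575:
  x_B = (0.90·30 + 0.05·70) / 0.6575 = 30.50 / 0.6575 ≈ 46.39
  x_F = (0.35·30 + 0.75·70) / 0.6575 = 63.00 / 0.6575 ≈ 95.82

x_B = 46.39, x_F = 95.82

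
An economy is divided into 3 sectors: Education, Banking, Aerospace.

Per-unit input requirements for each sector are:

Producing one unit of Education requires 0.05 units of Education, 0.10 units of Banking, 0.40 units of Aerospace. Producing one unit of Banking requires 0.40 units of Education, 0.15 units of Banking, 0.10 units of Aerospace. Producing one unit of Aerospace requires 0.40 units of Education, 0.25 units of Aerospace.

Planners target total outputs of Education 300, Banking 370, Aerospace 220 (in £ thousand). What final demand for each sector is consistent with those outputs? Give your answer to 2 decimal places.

I − A =
  [   0.95    -0.40    -0.40]
  [  -0.10     0.85     0.00]
  [  -0.40    -0.10     0.75]
d = (I − A) x:
  d_1 = (+0.95)·300 + (-0.40)·370 + (-0.40)·220 = 49.00
  d_2 = (-0.10)·300 + (+0.85)·370 + (+0.00)·220 = 284.50
  d_3 = (-0.40)·300 + (-0.10)·370 + (+0.75)·220 = 8.00

d_1 = 49.00, d_2 = 284.50, d_3 = 8.00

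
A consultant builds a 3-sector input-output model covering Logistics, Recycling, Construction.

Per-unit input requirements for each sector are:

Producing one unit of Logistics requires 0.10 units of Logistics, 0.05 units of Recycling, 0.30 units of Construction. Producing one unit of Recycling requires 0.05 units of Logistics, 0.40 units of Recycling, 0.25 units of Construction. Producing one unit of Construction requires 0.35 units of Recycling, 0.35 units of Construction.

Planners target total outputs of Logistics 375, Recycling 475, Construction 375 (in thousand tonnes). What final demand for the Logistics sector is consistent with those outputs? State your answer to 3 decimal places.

d_L = 313.750

I − A =
  [   0.90    -0.05     0.00]
  [  -0.05     0.60    -0.35]
  [  -0.30    -0.25     0.65]
d = (I − A) x:
  d_L = (+0.90)·375 + (-0.05)·475 + (+0.00)·375 = 313.750
  d_R = (-0.05)·375 + (+0.60)·475 + (-0.35)·375 = 135.000
  d_C = (-0.30)·375 + (-0.25)·475 + (+0.65)·375 = 12.500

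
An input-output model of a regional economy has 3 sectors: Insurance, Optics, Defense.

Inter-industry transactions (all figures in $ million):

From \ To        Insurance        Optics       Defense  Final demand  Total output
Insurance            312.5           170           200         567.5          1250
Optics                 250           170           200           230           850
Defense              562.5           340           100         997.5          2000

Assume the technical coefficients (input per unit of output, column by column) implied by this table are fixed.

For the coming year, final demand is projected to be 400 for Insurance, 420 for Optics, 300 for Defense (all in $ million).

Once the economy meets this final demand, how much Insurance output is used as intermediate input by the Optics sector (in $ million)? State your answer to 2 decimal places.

z_IO = 179.44

Technical coefficients a_ij = z_ij / X_j:
  a_II = 312.5/1250 = 0.25, a_OI = 250/1250 = 0.20, a_DI = 562.5/1250 = 0.45
  a_IO = 170/850 = 0.20, a_OO = 170/850 = 0.20, a_DO = 340/850 = 0.40
  a_ID = 200/2000 = 0.10, a_OD = 200/2000 = 0.10, a_DD = 100/2000 = 0.05
I − A =
  [   0.75    -0.20    -0.10]
  [  -0.20     0.80    -0.10]
  [  -0.45    -0.40     0.95]
Cofactors of I−A, C_ij = (−1)^(i+j)·(minor ij) (rows/columns in the sector order above):
  C_11 = (0.80)(0.95) − (-0.10)(-0.40) = 0.7200
  C_12 = −[(-0.20)(0.95) − (-0.10)(-0.45)] = 0.2350
  C_13 = (-0.20)(-0.40) − (0.80)(-0.45) = 0.4400
  C_21 = −[(-0.20)(0.95) − (-0.10)(-0.40)] = 0.2300
  C_22 = (0.75)(0.95) − (-0.10)(-0.45) = 0.6675
  C_23 = −[(0.75)(-0.40) − (-0.20)(-0.45)] = 0.3900
  C_31 = (-0.20)(-0.10) − (-0.10)(0.80) = 0.1000
  C_32 = −[(0.75)(-0.10) − (-0.10)(-0.20)] = 0.0950
  C_33 = (0.75)(0.80) − (-0.20)(-0.20) = 0.5600
det(I−A) = Σ_j (I−A)_1j·C_1j = (0.75)(0.7200) + (-0.20)(0.2350) + (-0.10)(0.4400) = 0.4490
adj(I−A) = Cᵀ =
  [ 0.7200   0.2300   0.1000]
  [ 0.2350   0.6675   0.0950]
  [ 0.4400   0.3900   0.5600]
(I − A)⁻¹ = adj(I−A) / det(I−A) ≈
  [   1.6036     0.5122     0.2227]
  [   0.5234     1.4866     0.2116]
  [   0.9800     0.8686     1.2472]
First solve x = (I − A)⁻¹ d = adj(I−A)·d / det(I−A); in particular x_O = (0.2350·400 + 0.6675·420 + 0.0950·300) / 0.4490 = 402.85 / 0.4490 ≈ 897.2160.
Intermediate flow from I to O: z_IO = a_IO · x_O = 0.20 × 402.85 / 0.4490 = 80.57 / 0.4490 ≈ 179.44.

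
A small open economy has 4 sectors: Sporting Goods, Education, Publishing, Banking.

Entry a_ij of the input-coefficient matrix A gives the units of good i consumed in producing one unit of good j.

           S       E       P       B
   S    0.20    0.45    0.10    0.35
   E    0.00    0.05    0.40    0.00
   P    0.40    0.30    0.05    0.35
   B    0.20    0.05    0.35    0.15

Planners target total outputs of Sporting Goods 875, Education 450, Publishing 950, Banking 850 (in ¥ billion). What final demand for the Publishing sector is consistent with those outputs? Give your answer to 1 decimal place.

I − A =
  [   0.80    -0.45    -0.10    -0.35]
  [   0.00     0.95    -0.40     0.00]
  [  -0.40    -0.30     0.95    -0.35]
  [  -0.20    -0.05    -0.35     0.85]
d = (I − A) x:
  d_S = (+0.80)·875 + (-0.45)·450 + (-0.10)·950 + (-0.35)·850 = 105.0
  d_E = (+0.00)·875 + (+0.95)·450 + (-0.40)·950 + (+0.00)·850 = 47.5
  d_P = (-0.40)·875 + (-0.30)·450 + (+0.95)·950 + (-0.35)·850 = 120.0
  d_B = (-0.20)·875 + (-0.05)·450 + (-0.35)·950 + (+0.85)·850 = 192.5

d_P = 120.0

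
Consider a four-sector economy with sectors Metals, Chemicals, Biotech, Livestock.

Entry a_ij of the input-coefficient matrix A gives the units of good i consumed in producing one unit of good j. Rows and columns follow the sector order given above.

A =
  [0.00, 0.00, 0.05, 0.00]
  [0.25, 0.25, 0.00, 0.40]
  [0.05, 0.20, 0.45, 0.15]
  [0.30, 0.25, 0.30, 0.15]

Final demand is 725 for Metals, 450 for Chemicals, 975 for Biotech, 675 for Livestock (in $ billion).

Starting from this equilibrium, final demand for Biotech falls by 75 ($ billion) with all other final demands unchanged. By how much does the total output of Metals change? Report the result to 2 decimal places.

I − A =
  [   1.00     0.00    -0.05     0.00]
  [  -0.25     0.75     0.00    -0.40]
  [  -0.05    -0.20     0.55    -0.15]
  [  -0.30    -0.25    -0.30     0.85]
Compute the cofactors C_ij = (−1)^(i+j)·(3×3 minor ij) of I−A; the adjugate is their transpose:
adj(I−A) = Cᵀ =
  [ 0.237875   0.010375   0.026875   0.009625]
  [ 0.177625   0.418125   0.136625   0.220875]
  [ 0.136500   0.207500   0.537500   0.192500]
  [ 0.184375   0.199875   0.239375   0.408125]
det(I−A) = Σ_j (I−A)_1j·C_1j = (1.00)(0.237875) + (0.00)(0.177625) + (-0.05)(0.136500) + (0.00)(0.184375) = 0.23105
(I − A)⁻¹ = adj(I−A) / det(I−A) ≈
  [   1.0295     0.0449     0.1163     0.0417]
  [   0.7688     1.8097     0.5913     0.9560]
  [   0.5908     0.8981     2.3263     0.8332]
  [   0.7980     0.8651     1.0360     1.7664]
Δx = (I − A)⁻¹ Δd with Δd having -75 in the Biotech component and 0 elsewhere.
So Δx_1 = L_13 · (-75), where L_13 = adj(I−A)_13 / det(I−A) = 0.026875 / 0.23105.
Δx_1 = 0.026875 × (-75) / 0.23105 = -2.015625 / 0.23105 ≈ -8.72.

Δx_1 = -8.72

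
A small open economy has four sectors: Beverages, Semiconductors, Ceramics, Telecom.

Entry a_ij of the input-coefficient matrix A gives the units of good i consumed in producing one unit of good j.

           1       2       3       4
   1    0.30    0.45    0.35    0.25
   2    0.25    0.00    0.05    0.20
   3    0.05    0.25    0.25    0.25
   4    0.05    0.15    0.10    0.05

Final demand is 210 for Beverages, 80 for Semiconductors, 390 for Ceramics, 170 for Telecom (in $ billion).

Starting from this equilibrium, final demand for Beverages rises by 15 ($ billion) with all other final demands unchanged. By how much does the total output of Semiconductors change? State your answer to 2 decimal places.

I − A =
  [   0.70    -0.45    -0.35    -0.25]
  [  -0.25     1.00    -0.05    -0.20]
  [  -0.05    -0.25     0.75    -0.25]
  [  -0.05    -0.15    -0.10     0.95]
Compute the cofactors C_ij = (−1)^(i+j)·(3×3 minor ij) of I−A; the adjugate is their transpose:
adj(I−A) = Cᵀ =
  [ 0.646250   0.440000   0.379250   0.362500]
  [ 0.183375   0.449625   0.139500   0.179625]
  [ 0.129750   0.218250   0.510750   0.214500]
  [ 0.076625   0.117125   0.095750   0.391375]
det(I−A) = Σ_j (I−A)_1j·C_1j = (0.70)(0.646250) + (-0.45)(0.183375) + (-0.35)(0.129750) + (-0.25)(0.076625) = 0.3052875
(I − A)⁻¹ = adj(I−A) / det(I−A) ≈
  [   2.1169     1.4413     1.2423     1.1874]
  [   0.6007     1.4728     0.4569     0.5884]
  [   0.4250     0.7149     1.6730     0.7026]
  [   0.2510     0.3837     0.3136     1.2820]
Δx = (I − A)⁻¹ Δd with Δd having +15 in the Beverages component and 0 elsewhere.
So Δx_2 = L_21 · (+15), where L_21 = adj(I−A)_21 / det(I−A) = 0.183375 / 0.3052875.
Δx_2 = 0.183375 × (+15) / 0.3052875 = 2.750625 / 0.3052875 ≈ 9.01.

Δx_2 = 9.01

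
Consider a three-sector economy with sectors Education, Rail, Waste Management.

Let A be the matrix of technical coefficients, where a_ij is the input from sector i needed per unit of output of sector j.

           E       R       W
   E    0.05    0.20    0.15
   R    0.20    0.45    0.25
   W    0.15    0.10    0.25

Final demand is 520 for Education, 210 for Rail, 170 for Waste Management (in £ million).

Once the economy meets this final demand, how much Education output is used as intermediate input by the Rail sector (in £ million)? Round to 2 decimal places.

I − A =
  [   0.95    -0.20    -0.15]
  [  -0.20     0.55    -0.25]
  [  -0.15    -0.10     0.75]
Cofactors of I−A, C_ij = (−1)^(i+j)·(minor ij) (rows/columns in the sector order above):
  C_11 = (0.55)(0.75) − (-0.25)(-0.10) = 0.3875
  C_12 = −[(-0.20)(0.75) − (-0.25)(-0.15)] = 0.1875
  C_13 = (-0.20)(-0.10) − (0.55)(-0.15) = 0.1025
  C_21 = −[(-0.20)(0.75) − (-0.15)(-0.10)] = 0.1650
  C_22 = (0.95)(0.75) − (-0.15)(-0.15) = 0.6900
  C_23 = −[(0.95)(-0.10) − (-0.20)(-0.15)] = 0.1250
  C_31 = (-0.20)(-0.25) − (-0.15)(0.55) = 0.1325
  C_32 = −[(0.95)(-0.25) − (-0.15)(-0.20)] = 0.2675
  C_33 = (0.95)(0.55) − (-0.20)(-0.20) = 0.4825
det(I−A) = Σ_j (I−A)_1j·C_1j = (0.95)(0.3875) + (-0.20)(0.1875) + (-0.15)(0.1025) = 0.31525
adj(I−A) = Cᵀ =
  [ 0.3875   0.1650   0.1325]
  [ 0.1875   0.6900   0.2675]
  [ 0.1025   0.1250   0.4825]
(I − A)⁻¹ = adj(I−A) / det(I−A) ≈
  [   1.2292     0.5234     0.4203]
  [   0.5948     2.1887     0.8485]
  [   0.3251     0.3965     1.5305]
First solve x = (I − A)⁻¹ d = adj(I−A)·d / det(I−A); in particular x_R = (0.1875·520 + 0.6900·210 + 0.2675·170) / 0.31525 = 287.875 / 0.31525 ≈ 913.1642.
Intermediate flow from E to R: z_ER = a_ER · x_R = 0.20 × 287.875 / 0.31525 = 57.575 / 0.31525 ≈ 182.63.

z_ER = 182.63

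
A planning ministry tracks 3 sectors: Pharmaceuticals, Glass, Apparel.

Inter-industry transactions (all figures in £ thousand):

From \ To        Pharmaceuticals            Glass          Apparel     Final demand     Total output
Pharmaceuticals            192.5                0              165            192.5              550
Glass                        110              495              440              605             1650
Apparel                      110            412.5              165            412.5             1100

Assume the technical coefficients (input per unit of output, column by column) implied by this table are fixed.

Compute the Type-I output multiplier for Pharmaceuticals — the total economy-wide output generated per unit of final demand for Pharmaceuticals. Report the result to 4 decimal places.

m_1 = 3.1884

Technical coefficients a_ij = z_ij / X_j:
  a_11 = 192.5/550 = 0.35, a_21 = 110/550 = 0.20, a_31 = 110/550 = 0.20
  a_12 = 0/1650 = 0.00, a_22 = 495/1650 = 0.30, a_32 = 412.5/1650 = 0.25
  a_13 = 165/1100 = 0.15, a_23 = 440/1100 = 0.40, a_33 = 165/1100 = 0.15
I − A =
  [   0.65     0.00    -0.15]
  [  -0.20     0.70    -0.40]
  [  -0.20    -0.25     0.85]
Cofactors of I−A, C_ij = (−1)^(i+j)·(minor ij) (rows/columns in the sector order above):
  C_11 = (0.70)(0.85) − (-0.40)(-0.25) = 0.4950
  C_12 = −[(-0.20)(0.85) − (-0.40)(-0.20)] = 0.2500
  C_13 = (-0.20)(-0.25) − (0.70)(-0.20) = 0.1900
  C_21 = −[(0.00)(0.85) − (-0.15)(-0.25)] = 0.0375
  C_22 = (0.65)(0.85) − (-0.15)(-0.20) = 0.5225
  C_23 = −[(0.65)(-0.25) − (0.00)(-0.20)] = 0.1625
  C_31 = (0.00)(-0.40) − (-0.15)(0.70) = 0.1050
  C_32 = −[(0.65)(-0.40) − (-0.15)(-0.20)] = 0.2900
  C_33 = (0.65)(0.70) − (0.00)(-0.20) = 0.4550
det(I−A) = Σ_j (I−A)_1j·C_1j = (0.65)(0.4950) + (0.00)(0.2500) + (-0.15)(0.1900) = 0.29325
adj(I−A) = Cᵀ =
  [ 0.4950   0.0375   0.1050]
  [ 0.2500   0.5225   0.2900]
  [ 0.1900   0.1625   0.4550]
(I − A)⁻¹ = adj(I−A) / det(I−A) ≈
  [   1.68798     0.12788     0.35806]
  [   0.85251     1.78176     0.98892]
  [   0.64791     0.55413     1.55158]
The output multiplier for sector j is the column-j sum of the Leontief inverse (I − A)⁻¹ = adj(I−A) / det(I−A).
Column 1 of adj(I−A): (0.4950, 0.2500, 0.1900); det(I−A) = 0.29325.
m_1 = (0.4950 + 0.2500 + 0.1900) / 0.29325 = 0.935 / 0.29325 ≈ 3.1884.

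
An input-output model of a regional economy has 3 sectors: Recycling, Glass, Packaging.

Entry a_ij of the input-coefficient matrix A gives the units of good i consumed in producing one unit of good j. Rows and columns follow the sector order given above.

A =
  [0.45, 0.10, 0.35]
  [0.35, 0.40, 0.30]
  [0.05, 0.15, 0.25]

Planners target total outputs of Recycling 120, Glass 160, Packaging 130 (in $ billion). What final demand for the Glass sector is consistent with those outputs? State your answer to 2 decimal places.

I − A =
  [   0.55    -0.10    -0.35]
  [  -0.35     0.60    -0.30]
  [  -0.05    -0.15     0.75]
d = (I − A) x:
  d_1 = (+0.55)·120 + (-0.10)·160 + (-0.35)·130 = 4.50
  d_2 = (-0.35)·120 + (+0.60)·160 + (-0.30)·130 = 15.00
  d_3 = (-0.05)·120 + (-0.15)·160 + (+0.75)·130 = 67.50

d_2 = 15.00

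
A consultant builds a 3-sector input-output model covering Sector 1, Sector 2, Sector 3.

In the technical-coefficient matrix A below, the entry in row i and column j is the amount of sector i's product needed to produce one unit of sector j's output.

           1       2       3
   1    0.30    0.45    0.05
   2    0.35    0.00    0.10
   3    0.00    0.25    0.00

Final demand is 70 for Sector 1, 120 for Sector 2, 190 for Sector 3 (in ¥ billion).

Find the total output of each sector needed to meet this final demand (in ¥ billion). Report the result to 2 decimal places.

I − A =
  [   0.70    -0.45    -0.05]
  [  -0.35     1.00    -0.10]
  [   0.00    -0.25     1.00]
Cofactors of I−A, C_ij = (−1)^(i+j)·(minor ij) (rows/columns in the sector order above):
  C_11 = (1.00)(1.00) − (-0.10)(-0.25) = 0.9750
  C_12 = −[(-0.35)(1.00) − (-0.10)(0.00)] = 0.3500
  C_13 = (-0.35)(-0.25) − (1.00)(0.00) = 0.0875
  C_21 = −[(-0.45)(1.00) − (-0.05)(-0.25)] = 0.4625
  C_22 = (0.70)(1.00) − (-0.05)(0.00) = 0.7000
  C_23 = −[(0.70)(-0.25) − (-0.45)(0.00)] = 0.1750
  C_31 = (-0.45)(-0.10) − (-0.05)(1.00) = 0.0950
  C_32 = −[(0.70)(-0.10) − (-0.05)(-0.35)] = 0.0875
  C_33 = (0.70)(1.00) − (-0.45)(-0.35) = 0.5425
det(I−A) = Σ_j (I−A)_1j·C_1j = (0.70)(0.9750) + (-0.45)(0.3500) + (-0.05)(0.0875) = 0.520625
adj(I−A) = Cᵀ =
  [ 0.9750   0.4625   0.0950]
  [ 0.3500   0.7000   0.0875]
  [ 0.0875   0.1750   0.5425]
(I − A)⁻¹ = adj(I−A) / det(I−A) ≈
  [   1.8727     0.8884     0.1825]
  [   0.6723     1.3445     0.1681]
  [   0.1681     0.3361     1.0420]
x = (I − A)⁻¹ d = adj(I−A)·d / det(I−A), with det(I−A) = 0.520625:
  x_1 = (0.9750·70 + 0.4625·120 + 0.0950·190) / 0.520625 = 141.80 / 0.520625 ≈ 272.36
  x_2 = (0.3500·70 + 0.7000·120 + 0.0875·190) / 0.520625 = 125.125 / 0.520625 ≈ 240.34
  x_3 = (0.0875·70 + 0.1750·120 + 0.5425·190) / 0.520625 = 130.20 / 0.520625 ≈ 250.08

x_1 = 272.36, x_2 = 240.34, x_3 = 250.08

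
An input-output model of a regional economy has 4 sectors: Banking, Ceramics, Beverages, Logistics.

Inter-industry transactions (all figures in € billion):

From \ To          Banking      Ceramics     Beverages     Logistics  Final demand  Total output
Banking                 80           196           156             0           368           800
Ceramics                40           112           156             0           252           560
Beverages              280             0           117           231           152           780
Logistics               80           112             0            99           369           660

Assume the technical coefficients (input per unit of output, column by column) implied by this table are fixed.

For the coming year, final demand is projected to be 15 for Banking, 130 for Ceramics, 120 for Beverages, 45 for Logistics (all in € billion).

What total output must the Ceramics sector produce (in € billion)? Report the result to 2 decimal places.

Technical coefficients a_ij = z_ij / X_j:
  a_11 = 80/800 = 0.10, a_21 = 40/800 = 0.05, a_31 = 280/800 = 0.35, a_41 = 80/800 = 0.10
  a_12 = 196/560 = 0.35, a_22 = 112/560 = 0.20, a_32 = 0/560 = 0.00, a_42 = 112/560 = 0.20
  a_13 = 156/780 = 0.20, a_23 = 156/780 = 0.20, a_33 = 117/780 = 0.15, a_43 = 0/780 = 0.00
  a_14 = 0/660 = 0.00, a_24 = 0/660 = 0.00, a_34 = 231/660 = 0.35, a_44 = 99/660 = 0.15
I − A =
  [   0.90    -0.35    -0.20     0.00]
  [  -0.05     0.80    -0.20     0.00]
  [  -0.35     0.00     0.85    -0.35]
  [  -0.10    -0.20     0.00     0.85]
Compute the cofactors C_ij = (−1)^(i+j)·(3×3 minor ij) of I−A; the adjugate is their transpose:
adj(I−A) = Cᵀ =
  [ 0.564000   0.266875   0.195500   0.080500]
  [ 0.102625   0.583750   0.161500   0.066500]
  [ 0.269500   0.179375   0.597125   0.245875]
  [ 0.090500   0.168750   0.061000   0.516625]
det(I−A) = Σ_j (I−A)_1j·C_1j = (0.90)(0.564000) + (-0.35)(0.102625) + (-0.20)(0.269500) + (0.00)(0.090500) = 0.41778125
(I − A)⁻¹ = adj(I−A) / det(I−A) ≈
  [   1.3500     0.6388     0.4679     0.1927]
  [   0.2456     1.3973     0.3866     0.1592]
  [   0.6451     0.4294     1.4293     0.5885]
  [   0.2166     0.4039     0.1460     1.2366]
x = (I − A)⁻¹ d = adj(I−A)·d / det(I−A), with det(I−A) = 0.41778125:
  x_1 = (0.564000·15 + 0.266875·130 + 0.195500·120 + 0.080500·45) / 0.41778125 = 70.23625 / 0.41778125 ≈ 168.12
  x_2 = (0.102625·15 + 0.583750·130 + 0.161500·120 + 0.066500·45) / 0.41778125 = 99.799375 / 0.41778125 ≈ 238.88
  x_3 = (0.269500·15 + 0.179375·130 + 0.597125·120 + 0.245875·45) / 0.41778125 = 110.080625 / 0.41778125 ≈ 263.49
  x_4 = (0.090500·15 + 0.168750·130 + 0.061000·120 + 0.516625·45) / 0.41778125 = 53.863125 / 0.41778125 ≈ 128.93

x_2 = 238.88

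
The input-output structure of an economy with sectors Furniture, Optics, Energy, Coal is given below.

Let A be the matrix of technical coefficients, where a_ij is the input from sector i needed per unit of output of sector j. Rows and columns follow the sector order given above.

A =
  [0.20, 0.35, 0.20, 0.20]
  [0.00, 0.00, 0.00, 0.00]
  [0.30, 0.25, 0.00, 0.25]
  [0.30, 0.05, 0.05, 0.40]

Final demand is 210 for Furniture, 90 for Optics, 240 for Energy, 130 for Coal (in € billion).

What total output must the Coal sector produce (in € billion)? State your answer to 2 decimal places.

I − A =
  [   0.80    -0.35    -0.20    -0.20]
  [   0.00     1.00     0.00     0.00]
  [  -0.30    -0.25     1.00    -0.25]
  [  -0.30    -0.05    -0.05     0.60]
Compute the cofactors C_ij = (−1)^(i+j)·(3×3 minor ij) of I−A; the adjugate is their transpose:
adj(I−A) = Cᵀ =
  [ 0.587500   0.250625   0.130000   0.250000]
  [ 0.000000   0.356000   0.000000   0.000000]
  [ 0.255000   0.207250   0.420000   0.260000]
  [ 0.315000   0.172250   0.100000   0.740000]
det(I−A) = Σ_j (I−A)_1j·C_1j = (0.80)(0.587500) + (-0.35)(0.000000) + (-0.20)(0.255000) + (-0.20)(0.315000) = 0.3560
(I − A)⁻¹ = adj(I−A) / det(I−A) ≈
  [   1.6503     0.7040     0.3652     0.7022]
  [   0.0000     1.0000     0.0000     0.0000]
  [   0.7163     0.5822     1.1798     0.7303]
  [   0.8848     0.4838     0.2809     2.0787]
x = (I − A)⁻¹ d = adj(I−A)·d / det(I−A), with det(I−A) = 0.3560:
  x_F = (0.587500·210 + 0.250625·90 + 0.130000·240 + 0.250000·130) / 0.3560 = 209.63125 / 0.3560 ≈ 588.85
  x_O = (0.000000·210 + 0.356000·90 + 0.000000·240 + 0.000000·130) / 0.3560 = 32.04 / 0.3560 = 90.00
  x_E = (0.255000·210 + 0.207250·90 + 0.420000·240 + 0.260000·130) / 0.3560 = 206.8025 / 0.3560 ≈ 580.91
  x_C = (0.315000·210 + 0.172250·90 + 0.100000·240 + 0.740000·130) / 0.3560 = 201.8525 / 0.3560 ≈ 567.00

x_C = 567.00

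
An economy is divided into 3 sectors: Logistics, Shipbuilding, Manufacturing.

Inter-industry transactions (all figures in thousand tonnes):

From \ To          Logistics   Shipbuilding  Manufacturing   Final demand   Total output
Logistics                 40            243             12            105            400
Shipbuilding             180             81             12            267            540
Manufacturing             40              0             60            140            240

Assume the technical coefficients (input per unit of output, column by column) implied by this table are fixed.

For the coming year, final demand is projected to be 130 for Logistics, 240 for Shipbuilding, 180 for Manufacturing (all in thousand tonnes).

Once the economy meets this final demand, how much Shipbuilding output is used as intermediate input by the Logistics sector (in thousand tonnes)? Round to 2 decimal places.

z_21 = 190.21

Technical coefficients a_ij = z_ij / X_j:
  a_11 = 40/400 = 0.10, a_21 = 180/400 = 0.45, a_31 = 40/400 = 0.10
  a_12 = 243/540 = 0.45, a_22 = 81/540 = 0.15, a_32 = 0/540 = 0.00
  a_13 = 12/240 = 0.05, a_23 = 12/240 = 0.05, a_33 = 60/240 = 0.25
I − A =
  [   0.90    -0.45    -0.05]
  [  -0.45     0.85    -0.05]
  [  -0.10     0.00     0.75]
Cofactors of I−A, C_ij = (−1)^(i+j)·(minor ij) (rows/columns in the sector order above):
  C_11 = (0.85)(0.75) − (-0.05)(0.00) = 0.6375
  C_12 = −[(-0.45)(0.75) − (-0.05)(-0.10)] = 0.3425
  C_13 = (-0.45)(0.00) − (0.85)(-0.10) = 0.0850
  C_21 = −[(-0.45)(0.75) − (-0.05)(0.00)] = 0.3375
  C_22 = (0.90)(0.75) − (-0.05)(-0.10) = 0.6700
  C_23 = −[(0.90)(0.00) − (-0.45)(-0.10)] = 0.0450
  C_31 = (-0.45)(-0.05) − (-0.05)(0.85) = 0.0650
  C_32 = −[(0.90)(-0.05) − (-0.05)(-0.45)] = 0.0675
  C_33 = (0.90)(0.85) − (-0.45)(-0.45) = 0.5625
det(I−A) = Σ_j (I−A)_1j·C_1j = (0.90)(0.6375) + (-0.45)(0.3425) + (-0.05)(0.0850) = 0.415375
adj(I−A) = Cᵀ =
  [ 0.6375   0.3375   0.0650]
  [ 0.3425   0.6700   0.0675]
  [ 0.0850   0.0450   0.5625]
(I − A)⁻¹ = adj(I−A) / det(I−A) ≈
  [   1.5348     0.8125     0.1565]
  [   0.8246     1.6130     0.1625]
  [   0.2046     0.1083     1.3542]
First solve x = (I − A)⁻¹ d = adj(I−A)·d / det(I−A); in particular x_1 = (0.6375·130 + 0.3375·240 + 0.0650·180) / 0.415375 = 175.575 / 0.415375 ≈ 422.6903.
Intermediate flow from 2 to 1: z_21 = a_21 · x_1 = 0.45 × 175.575 / 0.415375 = 79.00875 / 0.415375 ≈ 190.21.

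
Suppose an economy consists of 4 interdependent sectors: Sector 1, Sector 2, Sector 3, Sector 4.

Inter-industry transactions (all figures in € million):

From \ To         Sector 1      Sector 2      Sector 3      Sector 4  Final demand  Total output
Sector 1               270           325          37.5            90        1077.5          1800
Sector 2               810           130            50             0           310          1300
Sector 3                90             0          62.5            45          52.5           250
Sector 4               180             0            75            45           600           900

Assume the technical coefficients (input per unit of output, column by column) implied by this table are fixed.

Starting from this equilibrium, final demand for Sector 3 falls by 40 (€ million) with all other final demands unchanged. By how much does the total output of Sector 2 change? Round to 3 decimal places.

Technical coefficients a_ij = z_ij / X_j:
  a_11 = 270/1800 = 0.15, a_21 = 810/1800 = 0.45, a_31 = 90/1800 = 0.05, a_41 = 180/1800 = 0.10
  a_12 = 325/1300 = 0.25, a_22 = 130/1300 = 0.10, a_32 = 0/1300 = 0.00, a_42 = 0/1300 = 0.00
  a_13 = 37.5/250 = 0.15, a_23 = 50/250 = 0.20, a_33 = 62.5/250 = 0.25, a_43 = 75/250 = 0.30
  a_14 = 90/900 = 0.10, a_24 = 0/900 = 0.00, a_34 = 45/900 = 0.05, a_44 = 45/900 = 0.05
I − A =
  [   0.85    -0.25    -0.15    -0.10]
  [  -0.45     0.90    -0.20     0.00]
  [  -0.05     0.00     0.75    -0.05]
  [  -0.10     0.00    -0.30     0.95]
Compute the cofactors C_ij = (−1)^(i+j)·(3×3 minor ij) of I−A; the adjugate is their transpose:
adj(I−A) = Cᵀ =
  [ 0.627750   0.174375   0.202750   0.076750]
  [ 0.324375   0.576000   0.237125   0.046625]
  [ 0.047250   0.013125   0.610875   0.037125]
  [ 0.081000   0.022500   0.214250   0.480125]
det(I−A) = Σ_j (I−A)_1j·C_1j = (0.85)(0.627750) + (-0.25)(0.324375) + (-0.15)(0.047250) + (-0.10)(0.081000) = 0.43730625
(I − A)⁻¹ = adj(I−A) / det(I−A) ≈
  [   1.4355     0.3987     0.4636     0.1755]
  [   0.7418     1.3172     0.5422     0.1066]
  [   0.1080     0.0300     1.3969     0.0849]
  [   0.1852     0.0515     0.4899     1.0979]
Δx = (I − A)⁻¹ Δd with Δd having -40 in the Sector 3 component and 0 elsewhere.
So Δx_2 = L_23 · (-40), where L_23 = adj(I−A)_23 / det(I−A) = 0.237125 / 0.43730625.
Δx_2 = 0.237125 × (-40) / 0.43730625 = -9.485 / 0.43730625 ≈ -21.690.

Δx_2 = -21.690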